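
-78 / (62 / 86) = -3354 / 31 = -108.19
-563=-563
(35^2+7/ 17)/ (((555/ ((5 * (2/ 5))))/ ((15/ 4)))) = 10416/ 629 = 16.56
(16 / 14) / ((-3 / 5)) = -40 / 21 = -1.90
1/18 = 0.06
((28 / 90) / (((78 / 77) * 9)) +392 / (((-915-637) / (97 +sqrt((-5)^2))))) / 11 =-39419422 / 16853265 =-2.34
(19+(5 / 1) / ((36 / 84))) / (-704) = -23 / 528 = -0.04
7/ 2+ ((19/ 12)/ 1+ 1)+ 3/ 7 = 547/ 84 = 6.51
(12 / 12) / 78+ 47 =3667 / 78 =47.01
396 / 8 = 99 / 2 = 49.50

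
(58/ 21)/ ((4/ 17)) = 493/ 42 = 11.74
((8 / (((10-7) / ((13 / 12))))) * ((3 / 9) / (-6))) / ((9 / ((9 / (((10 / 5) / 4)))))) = -26 / 81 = -0.32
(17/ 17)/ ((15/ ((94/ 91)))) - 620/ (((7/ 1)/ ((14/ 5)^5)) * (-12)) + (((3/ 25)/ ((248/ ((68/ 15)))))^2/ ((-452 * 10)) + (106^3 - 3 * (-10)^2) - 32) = 1191954.36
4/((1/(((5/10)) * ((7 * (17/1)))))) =238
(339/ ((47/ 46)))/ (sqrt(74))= 7797 * sqrt(74)/ 1739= 38.57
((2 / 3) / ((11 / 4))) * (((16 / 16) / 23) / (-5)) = -8 / 3795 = -0.00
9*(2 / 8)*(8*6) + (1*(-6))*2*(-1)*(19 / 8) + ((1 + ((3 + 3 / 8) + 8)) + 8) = 1255 / 8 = 156.88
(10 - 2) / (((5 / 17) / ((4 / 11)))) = 544 / 55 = 9.89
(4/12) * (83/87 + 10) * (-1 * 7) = -6671/261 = -25.56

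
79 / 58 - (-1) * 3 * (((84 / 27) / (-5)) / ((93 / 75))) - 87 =-470051 / 5394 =-87.14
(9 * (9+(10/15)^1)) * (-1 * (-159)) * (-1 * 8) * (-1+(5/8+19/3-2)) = -438045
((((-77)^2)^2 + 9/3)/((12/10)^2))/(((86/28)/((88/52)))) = 67669609700/5031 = 13450528.66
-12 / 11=-1.09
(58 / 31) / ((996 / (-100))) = -1450 / 7719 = -0.19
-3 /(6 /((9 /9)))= -1 /2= -0.50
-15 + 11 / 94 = -1399 / 94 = -14.88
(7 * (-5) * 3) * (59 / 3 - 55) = 3710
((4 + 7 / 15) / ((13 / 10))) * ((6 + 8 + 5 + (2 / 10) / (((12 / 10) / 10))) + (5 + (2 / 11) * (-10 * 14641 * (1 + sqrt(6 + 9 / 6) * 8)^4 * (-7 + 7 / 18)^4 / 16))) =-20858836329272298973 / 8188128 -3308357492508145 * sqrt(30) / 39366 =-3007760179775.31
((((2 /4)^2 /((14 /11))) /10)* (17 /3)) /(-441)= -187 /740880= -0.00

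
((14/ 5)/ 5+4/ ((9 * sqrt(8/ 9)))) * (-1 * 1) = -14/ 25 - sqrt(2)/ 3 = -1.03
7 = 7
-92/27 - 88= -2468/27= -91.41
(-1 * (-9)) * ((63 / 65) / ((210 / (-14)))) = -189 / 325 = -0.58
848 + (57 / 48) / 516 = 7001107 / 8256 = 848.00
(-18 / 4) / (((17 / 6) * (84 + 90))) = -9 / 986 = -0.01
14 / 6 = 7 / 3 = 2.33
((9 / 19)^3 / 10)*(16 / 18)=324 / 34295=0.01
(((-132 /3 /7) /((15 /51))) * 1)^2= 559504 /1225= 456.74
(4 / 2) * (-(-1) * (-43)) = -86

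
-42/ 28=-3/ 2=-1.50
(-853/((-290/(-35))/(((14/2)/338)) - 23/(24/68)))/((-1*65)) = 250782/6400225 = 0.04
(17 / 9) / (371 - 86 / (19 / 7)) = 323 / 58023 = 0.01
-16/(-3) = 16/3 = 5.33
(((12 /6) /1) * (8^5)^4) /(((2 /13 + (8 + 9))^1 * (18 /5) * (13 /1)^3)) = 5764607523034234880 /339183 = 16995567357545.14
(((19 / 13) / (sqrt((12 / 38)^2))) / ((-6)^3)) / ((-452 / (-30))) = -1805 / 1269216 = -0.00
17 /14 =1.21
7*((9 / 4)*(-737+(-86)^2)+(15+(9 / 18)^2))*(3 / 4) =157479 / 2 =78739.50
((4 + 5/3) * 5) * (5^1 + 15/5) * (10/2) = 3400/3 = 1133.33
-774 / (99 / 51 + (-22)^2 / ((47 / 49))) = -618426 / 404723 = -1.53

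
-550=-550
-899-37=-936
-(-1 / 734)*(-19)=-19 / 734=-0.03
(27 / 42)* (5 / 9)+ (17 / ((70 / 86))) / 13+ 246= 225647 / 910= 247.96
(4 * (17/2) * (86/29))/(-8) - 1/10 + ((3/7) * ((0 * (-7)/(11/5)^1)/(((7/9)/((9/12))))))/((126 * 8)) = -1842/145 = -12.70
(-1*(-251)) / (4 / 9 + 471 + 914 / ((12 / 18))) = 0.14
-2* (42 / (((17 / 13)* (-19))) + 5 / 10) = 769 / 323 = 2.38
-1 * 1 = -1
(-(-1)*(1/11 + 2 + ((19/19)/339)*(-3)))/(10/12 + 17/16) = 124224/113113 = 1.10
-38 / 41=-0.93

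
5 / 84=0.06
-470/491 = -0.96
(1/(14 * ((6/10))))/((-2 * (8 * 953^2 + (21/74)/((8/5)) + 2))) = -740/90326861373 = -0.00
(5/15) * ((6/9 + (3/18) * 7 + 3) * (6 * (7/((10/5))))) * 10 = 1015/3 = 338.33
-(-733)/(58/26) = 9529/29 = 328.59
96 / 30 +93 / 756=4187 / 1260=3.32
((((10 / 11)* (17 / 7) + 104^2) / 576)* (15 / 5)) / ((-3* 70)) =-416501 / 1552320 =-0.27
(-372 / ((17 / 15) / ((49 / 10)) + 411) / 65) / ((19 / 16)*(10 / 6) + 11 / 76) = -49871808 / 7611083155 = -0.01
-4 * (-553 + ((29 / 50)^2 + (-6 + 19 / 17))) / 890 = 23695703 / 9456250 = 2.51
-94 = -94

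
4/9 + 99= 895/9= 99.44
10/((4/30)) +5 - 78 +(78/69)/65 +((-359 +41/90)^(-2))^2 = 10937099851412545064/5421407253770331605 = 2.02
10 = 10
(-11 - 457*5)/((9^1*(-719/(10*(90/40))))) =5740/719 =7.98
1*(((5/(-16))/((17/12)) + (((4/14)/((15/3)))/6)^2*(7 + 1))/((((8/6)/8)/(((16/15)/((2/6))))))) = -1318648/312375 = -4.22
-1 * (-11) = 11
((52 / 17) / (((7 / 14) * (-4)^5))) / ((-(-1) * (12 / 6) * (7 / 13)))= -169 / 30464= -0.01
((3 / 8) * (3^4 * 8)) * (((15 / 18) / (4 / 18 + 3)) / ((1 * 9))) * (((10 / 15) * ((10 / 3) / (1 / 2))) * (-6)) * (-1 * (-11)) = -2048.28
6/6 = 1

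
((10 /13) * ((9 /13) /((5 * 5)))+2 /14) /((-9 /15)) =-971 /3549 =-0.27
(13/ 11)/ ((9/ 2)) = 26/ 99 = 0.26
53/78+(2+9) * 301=258311/78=3311.68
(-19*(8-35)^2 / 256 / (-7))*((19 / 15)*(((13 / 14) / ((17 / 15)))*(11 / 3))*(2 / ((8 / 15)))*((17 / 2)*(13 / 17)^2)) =31800026115 / 58003456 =548.24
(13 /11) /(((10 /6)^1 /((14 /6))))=1.65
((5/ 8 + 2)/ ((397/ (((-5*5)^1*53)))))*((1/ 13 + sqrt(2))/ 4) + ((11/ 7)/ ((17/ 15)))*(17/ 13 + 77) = 2130579705/ 19653088 -27825*sqrt(2)/ 12704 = 105.31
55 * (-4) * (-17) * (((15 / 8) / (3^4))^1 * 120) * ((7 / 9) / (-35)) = -18700 / 81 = -230.86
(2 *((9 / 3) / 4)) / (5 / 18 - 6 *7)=-27 / 751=-0.04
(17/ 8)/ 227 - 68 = -123471/ 1816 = -67.99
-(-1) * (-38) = -38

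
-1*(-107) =107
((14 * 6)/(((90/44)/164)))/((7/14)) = 202048/15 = 13469.87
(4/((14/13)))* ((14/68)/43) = 0.02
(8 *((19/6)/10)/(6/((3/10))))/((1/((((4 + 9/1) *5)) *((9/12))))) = 247/40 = 6.18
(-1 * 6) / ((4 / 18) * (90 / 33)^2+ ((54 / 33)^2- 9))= 726 / 565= 1.28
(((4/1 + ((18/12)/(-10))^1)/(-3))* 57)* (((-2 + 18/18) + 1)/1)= 0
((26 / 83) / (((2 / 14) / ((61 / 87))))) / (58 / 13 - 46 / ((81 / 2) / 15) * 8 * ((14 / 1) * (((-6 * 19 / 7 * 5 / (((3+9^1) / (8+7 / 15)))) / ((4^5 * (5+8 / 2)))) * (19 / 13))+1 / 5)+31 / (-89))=-99882828864 / 374237786917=-0.27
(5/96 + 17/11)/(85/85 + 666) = 1687/704352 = 0.00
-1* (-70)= 70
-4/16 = -0.25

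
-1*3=-3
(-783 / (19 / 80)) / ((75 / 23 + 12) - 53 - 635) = 1440720 / 293987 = 4.90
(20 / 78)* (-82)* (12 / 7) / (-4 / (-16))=-13120 / 91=-144.18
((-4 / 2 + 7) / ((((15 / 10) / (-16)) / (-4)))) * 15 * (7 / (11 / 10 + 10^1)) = 224000 / 111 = 2018.02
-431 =-431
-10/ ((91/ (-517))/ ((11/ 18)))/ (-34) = -28435/ 27846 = -1.02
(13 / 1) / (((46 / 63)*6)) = 273 / 92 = 2.97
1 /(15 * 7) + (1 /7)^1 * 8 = 121 /105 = 1.15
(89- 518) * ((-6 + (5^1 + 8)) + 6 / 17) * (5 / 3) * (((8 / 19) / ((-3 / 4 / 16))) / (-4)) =-11440000 / 969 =-11805.99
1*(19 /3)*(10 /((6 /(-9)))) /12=-95 /12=-7.92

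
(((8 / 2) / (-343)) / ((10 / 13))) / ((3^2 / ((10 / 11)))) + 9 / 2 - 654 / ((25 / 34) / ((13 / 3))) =-3849.74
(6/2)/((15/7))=7/5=1.40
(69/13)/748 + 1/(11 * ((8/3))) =801/19448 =0.04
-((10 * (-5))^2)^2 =-6250000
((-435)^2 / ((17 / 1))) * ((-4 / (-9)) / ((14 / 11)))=462550 / 119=3886.97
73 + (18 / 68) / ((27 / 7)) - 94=-2135 / 102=-20.93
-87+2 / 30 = -1304 / 15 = -86.93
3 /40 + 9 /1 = 363 /40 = 9.08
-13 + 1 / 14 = -181 / 14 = -12.93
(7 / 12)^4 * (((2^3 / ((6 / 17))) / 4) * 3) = 40817 / 20736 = 1.97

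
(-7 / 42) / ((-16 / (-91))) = -91 / 96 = -0.95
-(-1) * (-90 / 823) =-90 / 823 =-0.11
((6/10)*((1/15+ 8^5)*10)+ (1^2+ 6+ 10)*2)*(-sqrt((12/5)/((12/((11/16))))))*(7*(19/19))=-1720621*sqrt(55)/25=-510418.67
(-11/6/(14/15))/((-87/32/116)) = 1760/21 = 83.81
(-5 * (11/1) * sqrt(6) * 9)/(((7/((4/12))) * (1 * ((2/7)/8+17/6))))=-1980 * sqrt(6)/241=-20.12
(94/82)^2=1.31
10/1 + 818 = 828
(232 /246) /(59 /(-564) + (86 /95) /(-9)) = -6215280 /1352303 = -4.60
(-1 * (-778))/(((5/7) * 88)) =2723/220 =12.38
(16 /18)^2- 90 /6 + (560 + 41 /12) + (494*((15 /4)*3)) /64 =6594491 /10368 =636.04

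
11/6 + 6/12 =7/3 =2.33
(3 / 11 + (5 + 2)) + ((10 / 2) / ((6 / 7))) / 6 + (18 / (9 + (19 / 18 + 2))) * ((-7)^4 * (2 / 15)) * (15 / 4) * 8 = 176134303 / 12276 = 14347.86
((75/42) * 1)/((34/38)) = 475/238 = 2.00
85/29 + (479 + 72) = 16064/29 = 553.93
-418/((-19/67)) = 1474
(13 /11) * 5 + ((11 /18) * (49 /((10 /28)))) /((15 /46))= 1953013 /7425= 263.03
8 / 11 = 0.73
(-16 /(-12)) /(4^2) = 1 /12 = 0.08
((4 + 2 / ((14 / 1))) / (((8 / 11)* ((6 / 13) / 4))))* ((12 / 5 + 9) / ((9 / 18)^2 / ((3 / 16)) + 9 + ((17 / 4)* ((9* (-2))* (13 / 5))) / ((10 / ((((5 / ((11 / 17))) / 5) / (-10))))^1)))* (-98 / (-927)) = 606706100 / 136713651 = 4.44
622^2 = 386884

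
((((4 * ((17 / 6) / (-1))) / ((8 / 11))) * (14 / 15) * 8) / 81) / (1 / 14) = -73304 / 3645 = -20.11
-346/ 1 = -346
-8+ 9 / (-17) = -145 / 17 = -8.53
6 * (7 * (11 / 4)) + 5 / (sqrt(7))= 5 * sqrt(7) / 7 + 231 / 2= 117.39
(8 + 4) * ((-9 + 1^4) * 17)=-1632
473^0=1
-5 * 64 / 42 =-7.62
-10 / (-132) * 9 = 15 / 22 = 0.68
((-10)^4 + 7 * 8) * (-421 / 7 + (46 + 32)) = 1257000 / 7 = 179571.43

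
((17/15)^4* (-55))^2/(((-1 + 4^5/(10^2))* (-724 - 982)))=-76733331851/146908991250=-0.52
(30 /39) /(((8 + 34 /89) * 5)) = 89 /4849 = 0.02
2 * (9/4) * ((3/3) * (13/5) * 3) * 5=351/2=175.50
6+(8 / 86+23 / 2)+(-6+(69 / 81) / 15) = 405763 / 34830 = 11.65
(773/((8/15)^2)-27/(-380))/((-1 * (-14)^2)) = -16523307/1191680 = -13.87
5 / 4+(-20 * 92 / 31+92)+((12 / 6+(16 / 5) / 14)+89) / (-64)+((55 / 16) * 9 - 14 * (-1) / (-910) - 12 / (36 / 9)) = 54516913 / 902720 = 60.39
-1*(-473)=473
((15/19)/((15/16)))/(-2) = -8/19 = -0.42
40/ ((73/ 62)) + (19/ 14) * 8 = 22908/ 511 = 44.83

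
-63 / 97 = -0.65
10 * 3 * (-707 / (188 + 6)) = -10605 / 97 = -109.33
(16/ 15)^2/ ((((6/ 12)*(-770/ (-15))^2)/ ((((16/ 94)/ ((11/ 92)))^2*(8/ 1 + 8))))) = 1109393408/ 39618912025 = 0.03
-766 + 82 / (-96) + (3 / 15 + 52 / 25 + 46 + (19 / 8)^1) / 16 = -763.69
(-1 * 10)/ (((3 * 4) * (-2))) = 5/ 12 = 0.42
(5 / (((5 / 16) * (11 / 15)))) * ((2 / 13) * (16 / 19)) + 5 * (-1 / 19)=6965 / 2717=2.56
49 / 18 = 2.72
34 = 34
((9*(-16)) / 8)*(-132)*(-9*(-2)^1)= 42768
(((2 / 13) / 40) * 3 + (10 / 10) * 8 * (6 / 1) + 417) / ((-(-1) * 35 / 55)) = 730.73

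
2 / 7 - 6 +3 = -19 / 7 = -2.71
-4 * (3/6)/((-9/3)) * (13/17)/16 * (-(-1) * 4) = 13/102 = 0.13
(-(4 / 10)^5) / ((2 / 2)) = -32 / 3125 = -0.01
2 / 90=0.02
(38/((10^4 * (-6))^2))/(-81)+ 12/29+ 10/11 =61527599993939/46510200000000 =1.32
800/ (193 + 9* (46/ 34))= 425/ 109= 3.90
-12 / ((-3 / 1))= 4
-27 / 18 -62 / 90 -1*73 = -6767 / 90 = -75.19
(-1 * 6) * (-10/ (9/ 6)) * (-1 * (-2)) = 80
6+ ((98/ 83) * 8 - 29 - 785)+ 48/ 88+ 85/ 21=-15222617/ 19173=-793.96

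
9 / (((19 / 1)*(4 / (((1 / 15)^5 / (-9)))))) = -1 / 57712500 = -0.00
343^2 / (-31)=-117649 / 31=-3795.13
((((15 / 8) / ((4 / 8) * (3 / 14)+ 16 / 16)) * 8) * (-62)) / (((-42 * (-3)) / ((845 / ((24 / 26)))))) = -54925 / 9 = -6102.78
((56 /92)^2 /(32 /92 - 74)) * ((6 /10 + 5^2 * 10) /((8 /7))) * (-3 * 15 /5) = 552573 /55660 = 9.93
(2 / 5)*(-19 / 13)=-38 / 65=-0.58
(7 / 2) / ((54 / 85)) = 595 / 108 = 5.51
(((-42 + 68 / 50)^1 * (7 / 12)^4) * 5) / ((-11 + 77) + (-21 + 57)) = -304927 / 1321920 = -0.23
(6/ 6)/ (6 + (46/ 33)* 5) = 33/ 428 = 0.08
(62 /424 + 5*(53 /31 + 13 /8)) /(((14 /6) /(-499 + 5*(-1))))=-5969079 /1643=-3633.04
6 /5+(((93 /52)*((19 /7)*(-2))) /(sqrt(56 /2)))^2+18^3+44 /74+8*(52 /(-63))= 9003785817521 /1544240880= 5830.56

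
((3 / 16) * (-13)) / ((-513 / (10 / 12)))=65 / 16416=0.00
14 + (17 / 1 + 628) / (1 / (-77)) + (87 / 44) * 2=-1092235 / 22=-49647.05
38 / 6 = 19 / 3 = 6.33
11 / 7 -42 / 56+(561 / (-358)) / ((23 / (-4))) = 126107 / 115276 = 1.09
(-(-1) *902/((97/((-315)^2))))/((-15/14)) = -83534220/97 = -861177.53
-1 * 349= -349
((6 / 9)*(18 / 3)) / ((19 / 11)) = 2.32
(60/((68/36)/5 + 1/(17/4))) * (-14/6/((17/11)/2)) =-19800/67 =-295.52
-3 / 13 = -0.23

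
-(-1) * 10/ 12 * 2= 5/ 3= 1.67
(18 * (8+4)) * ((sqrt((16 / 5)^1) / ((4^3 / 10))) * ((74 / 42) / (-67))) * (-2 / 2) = 333 * sqrt(5) / 469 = 1.59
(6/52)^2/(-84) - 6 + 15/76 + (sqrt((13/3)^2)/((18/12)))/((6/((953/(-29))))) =-6089499275/281591856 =-21.63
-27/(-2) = 27/2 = 13.50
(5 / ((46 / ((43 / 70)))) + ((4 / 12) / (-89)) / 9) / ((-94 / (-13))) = 1334905 / 145468008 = 0.01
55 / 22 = 5 / 2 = 2.50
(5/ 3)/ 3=5/ 9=0.56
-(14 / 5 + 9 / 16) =-269 / 80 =-3.36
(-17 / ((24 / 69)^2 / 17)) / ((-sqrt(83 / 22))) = 1229.83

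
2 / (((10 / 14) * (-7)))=-2 / 5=-0.40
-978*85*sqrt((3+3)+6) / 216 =-13855*sqrt(3) / 18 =-1333.20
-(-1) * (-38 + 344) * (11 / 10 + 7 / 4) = 8721 / 10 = 872.10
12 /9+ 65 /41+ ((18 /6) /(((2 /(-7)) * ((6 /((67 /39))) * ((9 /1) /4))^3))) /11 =511961072773 /175525573509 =2.92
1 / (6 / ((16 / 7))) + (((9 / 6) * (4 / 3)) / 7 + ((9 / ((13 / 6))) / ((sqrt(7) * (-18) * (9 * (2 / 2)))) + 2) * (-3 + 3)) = 0.67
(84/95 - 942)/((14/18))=-804654/665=-1210.01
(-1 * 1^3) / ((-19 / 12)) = 12 / 19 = 0.63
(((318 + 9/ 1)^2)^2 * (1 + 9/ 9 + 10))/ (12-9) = 45735244164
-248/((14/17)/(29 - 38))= 2710.29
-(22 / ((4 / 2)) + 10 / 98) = -544 / 49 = -11.10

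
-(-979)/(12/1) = 979/12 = 81.58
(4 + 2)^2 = 36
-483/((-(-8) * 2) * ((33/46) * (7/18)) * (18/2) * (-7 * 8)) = 0.21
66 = 66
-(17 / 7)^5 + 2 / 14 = -1417456 / 16807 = -84.34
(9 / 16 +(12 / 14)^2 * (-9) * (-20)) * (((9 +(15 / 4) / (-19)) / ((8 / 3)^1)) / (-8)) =-208970847 / 3813376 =-54.80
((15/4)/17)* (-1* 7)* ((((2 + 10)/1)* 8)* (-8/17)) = 20160/289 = 69.76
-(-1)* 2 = 2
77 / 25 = 3.08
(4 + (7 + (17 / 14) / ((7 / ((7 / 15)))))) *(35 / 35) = 2327 / 210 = 11.08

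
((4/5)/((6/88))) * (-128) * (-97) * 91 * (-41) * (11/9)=-89683449856/135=-664321850.79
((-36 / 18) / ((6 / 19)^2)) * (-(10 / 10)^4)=361 / 18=20.06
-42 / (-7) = 6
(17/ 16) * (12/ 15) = 17/ 20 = 0.85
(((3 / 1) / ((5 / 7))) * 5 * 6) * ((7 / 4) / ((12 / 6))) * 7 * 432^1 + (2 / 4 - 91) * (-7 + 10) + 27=666303 / 2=333151.50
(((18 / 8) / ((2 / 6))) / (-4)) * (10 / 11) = -135 / 88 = -1.53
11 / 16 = 0.69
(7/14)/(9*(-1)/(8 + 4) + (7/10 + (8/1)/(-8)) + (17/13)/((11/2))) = -1430/2323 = -0.62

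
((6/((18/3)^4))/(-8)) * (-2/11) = 1/9504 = 0.00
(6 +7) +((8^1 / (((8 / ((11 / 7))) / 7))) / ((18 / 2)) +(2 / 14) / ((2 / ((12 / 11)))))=9910 / 693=14.30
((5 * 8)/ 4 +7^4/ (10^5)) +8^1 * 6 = 5802401/ 100000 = 58.02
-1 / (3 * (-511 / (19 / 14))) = 19 / 21462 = 0.00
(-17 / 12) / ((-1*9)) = 17 / 108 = 0.16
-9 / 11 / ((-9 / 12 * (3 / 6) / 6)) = 144 / 11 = 13.09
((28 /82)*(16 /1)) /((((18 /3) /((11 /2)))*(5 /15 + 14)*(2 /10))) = 3080 /1763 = 1.75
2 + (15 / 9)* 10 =18.67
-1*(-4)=4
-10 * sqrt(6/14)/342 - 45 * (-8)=360 - 5 * sqrt(21)/1197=359.98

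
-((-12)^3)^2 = -2985984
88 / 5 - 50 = -162 / 5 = -32.40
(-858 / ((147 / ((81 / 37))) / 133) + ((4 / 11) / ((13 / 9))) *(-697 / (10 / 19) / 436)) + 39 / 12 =-137012939681 / 80740660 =-1696.95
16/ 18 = 8/ 9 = 0.89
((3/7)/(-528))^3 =-1/1869959168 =-0.00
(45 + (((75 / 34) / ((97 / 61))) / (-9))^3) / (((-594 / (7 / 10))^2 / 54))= 427089570576319 / 126568269972429120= 0.00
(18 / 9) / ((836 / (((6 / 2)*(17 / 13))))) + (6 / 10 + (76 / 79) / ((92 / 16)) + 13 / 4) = 397578783 / 98735780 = 4.03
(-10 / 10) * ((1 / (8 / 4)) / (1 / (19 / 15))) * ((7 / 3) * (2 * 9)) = -133 / 5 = -26.60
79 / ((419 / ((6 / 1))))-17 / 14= -0.08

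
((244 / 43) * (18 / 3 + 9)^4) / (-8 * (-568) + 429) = 12352500 / 213839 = 57.77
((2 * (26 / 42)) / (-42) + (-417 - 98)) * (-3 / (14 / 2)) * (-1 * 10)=-2271280 / 1029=-2207.27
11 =11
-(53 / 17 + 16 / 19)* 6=-7674 / 323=-23.76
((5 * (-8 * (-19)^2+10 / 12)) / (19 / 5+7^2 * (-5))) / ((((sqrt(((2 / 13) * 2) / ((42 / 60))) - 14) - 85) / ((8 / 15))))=-173403230 / 537786153 - 346460 * sqrt(910) / 4840075377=-0.32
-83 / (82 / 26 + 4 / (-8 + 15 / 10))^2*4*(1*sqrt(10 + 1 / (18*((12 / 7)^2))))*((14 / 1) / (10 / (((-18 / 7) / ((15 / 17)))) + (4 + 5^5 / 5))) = -1669213*sqrt(51938) / 104230368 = -3.65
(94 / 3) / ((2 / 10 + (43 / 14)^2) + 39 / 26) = 92120 / 32733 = 2.81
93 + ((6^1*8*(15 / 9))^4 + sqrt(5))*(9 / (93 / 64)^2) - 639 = 4096*sqrt(5) / 961 + 167771635294 / 961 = 174580275.19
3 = 3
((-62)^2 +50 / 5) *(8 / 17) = 30832 / 17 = 1813.65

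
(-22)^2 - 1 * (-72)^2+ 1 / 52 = -244399 / 52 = -4699.98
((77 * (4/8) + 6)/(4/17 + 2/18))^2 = 185422689/11236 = 16502.55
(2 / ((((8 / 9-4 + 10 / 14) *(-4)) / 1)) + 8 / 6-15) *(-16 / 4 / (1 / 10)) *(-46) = -11217560 / 453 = -24762.83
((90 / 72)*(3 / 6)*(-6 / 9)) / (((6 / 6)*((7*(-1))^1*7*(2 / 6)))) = 0.03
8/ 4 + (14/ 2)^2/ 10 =69/ 10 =6.90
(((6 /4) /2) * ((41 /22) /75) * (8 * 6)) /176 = 0.01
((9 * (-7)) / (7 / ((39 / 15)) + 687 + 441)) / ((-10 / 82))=33579 / 73495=0.46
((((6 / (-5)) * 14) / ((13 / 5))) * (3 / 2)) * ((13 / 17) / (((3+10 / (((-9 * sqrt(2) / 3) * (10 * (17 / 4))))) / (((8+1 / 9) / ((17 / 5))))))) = -19710 / 3343-4380 * sqrt(2) / 56831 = -6.00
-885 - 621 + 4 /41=-61742 /41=-1505.90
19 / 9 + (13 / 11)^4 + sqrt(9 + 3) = 2 * sqrt(3) + 535228 / 131769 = 7.53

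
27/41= 0.66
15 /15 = 1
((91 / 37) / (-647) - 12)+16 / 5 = -1053771 / 119695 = -8.80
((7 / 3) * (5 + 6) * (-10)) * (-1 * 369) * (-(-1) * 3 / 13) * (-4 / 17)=-1136520 / 221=-5142.62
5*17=85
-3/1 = -3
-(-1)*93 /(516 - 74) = 93 /442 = 0.21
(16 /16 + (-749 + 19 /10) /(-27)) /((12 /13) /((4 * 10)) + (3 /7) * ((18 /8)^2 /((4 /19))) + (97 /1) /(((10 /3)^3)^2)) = 2201346875 /798493788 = 2.76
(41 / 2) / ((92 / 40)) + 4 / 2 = 251 / 23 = 10.91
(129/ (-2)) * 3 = -387/ 2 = -193.50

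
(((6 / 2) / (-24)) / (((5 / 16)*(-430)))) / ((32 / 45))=9 / 6880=0.00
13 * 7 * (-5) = -455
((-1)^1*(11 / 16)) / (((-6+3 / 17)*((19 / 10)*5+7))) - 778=-1848511 / 2376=-777.99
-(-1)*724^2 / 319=524176 / 319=1643.18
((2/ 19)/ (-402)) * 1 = -0.00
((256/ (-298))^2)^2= 268435456/ 492884401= 0.54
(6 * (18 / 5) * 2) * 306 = 66096 / 5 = 13219.20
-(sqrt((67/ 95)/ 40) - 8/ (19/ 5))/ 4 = 0.49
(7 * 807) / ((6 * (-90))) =-1883 / 180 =-10.46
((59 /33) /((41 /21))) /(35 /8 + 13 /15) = 49560 /283679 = 0.17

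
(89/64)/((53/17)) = 1513/3392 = 0.45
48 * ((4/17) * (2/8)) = 48/17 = 2.82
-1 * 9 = -9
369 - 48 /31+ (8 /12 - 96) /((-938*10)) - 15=153733253 /436170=352.46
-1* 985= -985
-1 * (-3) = 3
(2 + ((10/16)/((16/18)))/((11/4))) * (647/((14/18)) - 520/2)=1589191/1232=1289.93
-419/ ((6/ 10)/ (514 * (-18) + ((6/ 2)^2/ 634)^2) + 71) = -2597029620315/ 440069056379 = -5.90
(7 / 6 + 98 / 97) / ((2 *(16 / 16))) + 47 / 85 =162403 / 98940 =1.64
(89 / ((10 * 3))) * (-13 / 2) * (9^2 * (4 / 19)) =-31239 / 95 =-328.83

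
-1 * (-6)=6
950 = 950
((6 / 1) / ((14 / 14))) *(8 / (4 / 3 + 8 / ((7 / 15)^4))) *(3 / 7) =37044 / 306151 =0.12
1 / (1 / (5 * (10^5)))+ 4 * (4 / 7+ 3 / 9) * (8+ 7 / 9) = 94506004 / 189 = 500031.77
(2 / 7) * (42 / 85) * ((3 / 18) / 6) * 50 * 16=160 / 51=3.14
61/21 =2.90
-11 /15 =-0.73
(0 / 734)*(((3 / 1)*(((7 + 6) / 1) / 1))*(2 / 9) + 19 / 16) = 0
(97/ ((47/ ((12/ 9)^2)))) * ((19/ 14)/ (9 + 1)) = 7372/ 14805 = 0.50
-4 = -4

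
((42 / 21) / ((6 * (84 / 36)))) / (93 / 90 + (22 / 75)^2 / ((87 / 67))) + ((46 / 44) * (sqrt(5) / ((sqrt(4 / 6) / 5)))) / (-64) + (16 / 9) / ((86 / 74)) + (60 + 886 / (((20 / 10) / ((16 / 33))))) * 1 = 8865839677978 / 32070607569- 115 * sqrt(30) / 2816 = 276.22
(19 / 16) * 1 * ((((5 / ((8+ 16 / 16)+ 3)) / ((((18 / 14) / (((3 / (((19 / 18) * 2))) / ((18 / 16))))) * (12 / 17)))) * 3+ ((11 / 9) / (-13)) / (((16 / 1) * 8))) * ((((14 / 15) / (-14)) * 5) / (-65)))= 494831 / 46725120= 0.01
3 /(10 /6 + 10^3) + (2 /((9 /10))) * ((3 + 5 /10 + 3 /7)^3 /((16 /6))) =2499932551 /49474320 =50.53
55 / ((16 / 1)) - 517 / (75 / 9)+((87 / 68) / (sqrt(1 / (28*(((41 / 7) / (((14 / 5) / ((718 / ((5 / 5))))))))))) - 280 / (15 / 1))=-92723 / 1200+87*sqrt(515165) / 238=185.10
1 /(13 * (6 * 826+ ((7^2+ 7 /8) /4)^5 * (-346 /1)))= -16777216 /22742242843623303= -0.00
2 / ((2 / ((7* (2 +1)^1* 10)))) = 210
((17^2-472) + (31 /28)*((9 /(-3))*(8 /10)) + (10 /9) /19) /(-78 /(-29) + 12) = -16106716 /1274805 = -12.63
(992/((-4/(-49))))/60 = 3038/15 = 202.53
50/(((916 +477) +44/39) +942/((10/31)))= 4875/420647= 0.01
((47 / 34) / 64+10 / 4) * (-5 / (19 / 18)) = -246915 / 20672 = -11.94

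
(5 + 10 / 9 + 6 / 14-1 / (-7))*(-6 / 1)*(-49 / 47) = 5894 / 141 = 41.80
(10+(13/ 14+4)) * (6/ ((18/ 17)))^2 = 60401/ 126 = 479.37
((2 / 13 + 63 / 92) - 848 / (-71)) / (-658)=-1085421 / 55874728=-0.02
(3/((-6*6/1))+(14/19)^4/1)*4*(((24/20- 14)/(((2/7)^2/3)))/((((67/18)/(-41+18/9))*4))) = 45497684232/43657535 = 1042.15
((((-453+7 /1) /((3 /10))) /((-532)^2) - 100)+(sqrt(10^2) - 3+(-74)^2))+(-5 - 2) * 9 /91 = 14852377465 /2759484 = 5382.30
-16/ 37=-0.43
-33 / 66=-1 / 2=-0.50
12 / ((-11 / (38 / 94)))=-228 / 517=-0.44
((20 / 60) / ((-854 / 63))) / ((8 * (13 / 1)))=-3 / 12688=-0.00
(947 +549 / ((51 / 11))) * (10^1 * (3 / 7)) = 4566.05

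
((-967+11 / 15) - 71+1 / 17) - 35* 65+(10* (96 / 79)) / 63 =-155681263 / 47005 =-3312.01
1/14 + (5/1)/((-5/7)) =-97/14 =-6.93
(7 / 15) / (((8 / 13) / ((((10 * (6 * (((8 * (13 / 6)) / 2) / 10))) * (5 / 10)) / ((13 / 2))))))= 91 / 30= 3.03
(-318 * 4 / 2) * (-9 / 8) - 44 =1343 / 2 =671.50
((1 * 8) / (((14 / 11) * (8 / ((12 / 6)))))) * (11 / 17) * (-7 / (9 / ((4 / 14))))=-242 / 1071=-0.23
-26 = -26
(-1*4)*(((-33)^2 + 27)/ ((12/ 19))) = -7068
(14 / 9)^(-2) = 81 / 196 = 0.41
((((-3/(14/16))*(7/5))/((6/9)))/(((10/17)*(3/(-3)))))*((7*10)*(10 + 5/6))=9282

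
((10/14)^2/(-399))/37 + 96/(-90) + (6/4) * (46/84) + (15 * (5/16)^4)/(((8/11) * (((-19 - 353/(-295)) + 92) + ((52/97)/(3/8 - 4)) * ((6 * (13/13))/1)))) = -3109503564882409047/12817960840284078080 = -0.24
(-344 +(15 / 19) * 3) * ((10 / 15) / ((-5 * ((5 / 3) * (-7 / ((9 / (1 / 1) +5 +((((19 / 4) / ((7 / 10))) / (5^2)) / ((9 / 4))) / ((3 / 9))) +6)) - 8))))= -27755516 / 5223765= -5.31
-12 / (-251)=12 / 251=0.05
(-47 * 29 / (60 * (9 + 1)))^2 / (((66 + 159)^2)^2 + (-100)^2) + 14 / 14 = 922644226857769 / 922644225000000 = 1.00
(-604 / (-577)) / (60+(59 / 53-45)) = 16006 / 246379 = 0.06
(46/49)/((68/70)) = 115/119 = 0.97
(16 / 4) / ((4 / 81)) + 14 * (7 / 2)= 130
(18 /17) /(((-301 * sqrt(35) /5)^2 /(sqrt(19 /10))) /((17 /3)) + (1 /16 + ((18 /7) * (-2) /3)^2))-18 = -80101229716105044786 /4450068314582116897 + 21050233440768 * sqrt(190) /4450068314582116897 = -18.00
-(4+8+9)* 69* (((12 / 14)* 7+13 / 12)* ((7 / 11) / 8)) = -287385 / 352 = -816.43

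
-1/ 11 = -0.09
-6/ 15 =-2/ 5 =-0.40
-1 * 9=-9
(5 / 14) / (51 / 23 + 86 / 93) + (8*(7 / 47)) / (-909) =0.11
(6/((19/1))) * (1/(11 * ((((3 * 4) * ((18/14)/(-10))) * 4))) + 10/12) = 1945/7524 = 0.26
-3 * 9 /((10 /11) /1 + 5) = -297 /65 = -4.57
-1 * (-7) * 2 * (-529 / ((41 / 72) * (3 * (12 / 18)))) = -6502.83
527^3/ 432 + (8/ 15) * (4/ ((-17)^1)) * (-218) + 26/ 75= 62209439143/ 183600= 338831.37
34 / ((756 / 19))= 323 / 378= 0.85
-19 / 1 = -19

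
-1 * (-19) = 19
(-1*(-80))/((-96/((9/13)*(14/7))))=-15/13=-1.15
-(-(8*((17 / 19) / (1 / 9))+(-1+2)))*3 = 3729 / 19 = 196.26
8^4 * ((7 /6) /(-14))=-1024 /3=-341.33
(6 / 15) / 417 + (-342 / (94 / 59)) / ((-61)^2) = -20685791 / 364639395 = -0.06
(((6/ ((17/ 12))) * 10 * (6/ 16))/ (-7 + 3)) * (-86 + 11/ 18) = 23055/ 68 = 339.04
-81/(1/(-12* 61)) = 59292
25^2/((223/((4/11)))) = 2500/2453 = 1.02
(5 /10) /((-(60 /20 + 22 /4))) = -1 /17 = -0.06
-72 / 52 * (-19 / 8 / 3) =57 / 52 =1.10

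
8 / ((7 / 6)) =48 / 7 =6.86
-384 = -384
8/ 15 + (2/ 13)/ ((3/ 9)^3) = 914/ 195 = 4.69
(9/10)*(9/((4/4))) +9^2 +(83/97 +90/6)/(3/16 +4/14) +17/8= 25649749/205640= 124.73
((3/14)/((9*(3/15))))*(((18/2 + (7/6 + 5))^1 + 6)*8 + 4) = 1300/63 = 20.63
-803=-803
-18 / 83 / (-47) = 0.00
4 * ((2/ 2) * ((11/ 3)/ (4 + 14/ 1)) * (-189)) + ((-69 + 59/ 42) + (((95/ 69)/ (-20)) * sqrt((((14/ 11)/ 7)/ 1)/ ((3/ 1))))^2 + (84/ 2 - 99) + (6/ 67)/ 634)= -52060368073939/ 186867688392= -278.59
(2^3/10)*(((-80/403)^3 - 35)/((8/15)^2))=-103108092525/1047213232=-98.46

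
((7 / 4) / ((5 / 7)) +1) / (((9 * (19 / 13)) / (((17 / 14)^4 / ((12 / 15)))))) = 24972779 / 35035392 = 0.71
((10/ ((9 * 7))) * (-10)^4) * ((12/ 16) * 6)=50000/ 7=7142.86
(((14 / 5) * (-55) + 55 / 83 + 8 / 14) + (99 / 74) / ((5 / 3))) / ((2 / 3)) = -98002599 / 429940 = -227.94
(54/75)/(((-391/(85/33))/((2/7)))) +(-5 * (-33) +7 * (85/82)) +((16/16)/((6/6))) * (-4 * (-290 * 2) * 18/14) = 2290958291/726110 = 3155.11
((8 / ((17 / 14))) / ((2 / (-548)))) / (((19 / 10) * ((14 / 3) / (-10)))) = 657600 / 323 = 2035.91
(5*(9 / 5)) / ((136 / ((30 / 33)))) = 0.06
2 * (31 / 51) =62 / 51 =1.22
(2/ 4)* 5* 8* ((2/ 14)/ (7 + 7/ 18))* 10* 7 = 3600/ 133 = 27.07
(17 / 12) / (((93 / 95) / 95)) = 153425 / 1116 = 137.48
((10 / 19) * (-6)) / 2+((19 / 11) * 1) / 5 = -1289 / 1045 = -1.23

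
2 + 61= 63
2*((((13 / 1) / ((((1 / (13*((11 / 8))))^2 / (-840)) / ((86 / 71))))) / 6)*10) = -2000423425 / 142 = -14087488.91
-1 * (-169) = 169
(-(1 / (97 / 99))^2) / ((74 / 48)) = -235224 / 348133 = -0.68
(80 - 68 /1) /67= 12 /67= 0.18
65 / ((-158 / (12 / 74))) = -195 / 2923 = -0.07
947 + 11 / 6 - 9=5639 / 6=939.83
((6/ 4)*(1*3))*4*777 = 13986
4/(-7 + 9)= 2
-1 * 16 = -16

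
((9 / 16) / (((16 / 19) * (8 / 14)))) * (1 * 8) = 1197 / 128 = 9.35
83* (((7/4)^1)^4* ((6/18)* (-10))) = -996415/384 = -2594.83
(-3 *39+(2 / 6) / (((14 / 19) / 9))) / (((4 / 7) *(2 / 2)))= -1581 / 8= -197.62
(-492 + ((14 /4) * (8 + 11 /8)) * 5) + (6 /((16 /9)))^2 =-20259 /64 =-316.55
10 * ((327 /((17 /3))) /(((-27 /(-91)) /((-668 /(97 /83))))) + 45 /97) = -5499467410 /4947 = -1111677.26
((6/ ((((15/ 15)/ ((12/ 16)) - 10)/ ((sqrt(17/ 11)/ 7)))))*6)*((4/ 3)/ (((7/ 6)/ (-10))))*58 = 250560*sqrt(187)/ 7007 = 488.99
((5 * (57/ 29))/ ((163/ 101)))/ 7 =28785/ 33089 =0.87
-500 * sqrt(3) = -866.03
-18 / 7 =-2.57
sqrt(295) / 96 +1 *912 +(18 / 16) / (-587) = sqrt(295) / 96 +4282743 / 4696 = 912.18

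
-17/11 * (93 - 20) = -1241/11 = -112.82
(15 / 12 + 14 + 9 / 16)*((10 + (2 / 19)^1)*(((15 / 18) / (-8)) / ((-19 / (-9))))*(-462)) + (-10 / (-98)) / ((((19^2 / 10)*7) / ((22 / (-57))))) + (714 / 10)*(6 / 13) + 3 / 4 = 6746169882143 / 1835056860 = 3676.27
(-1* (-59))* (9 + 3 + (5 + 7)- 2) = 1298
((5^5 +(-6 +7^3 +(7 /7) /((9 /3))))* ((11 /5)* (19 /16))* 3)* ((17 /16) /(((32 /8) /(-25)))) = -184525055 /1024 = -180200.25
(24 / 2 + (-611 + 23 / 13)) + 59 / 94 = -729049 / 1222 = -596.60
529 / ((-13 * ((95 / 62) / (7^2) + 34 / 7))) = -1607102 / 193063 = -8.32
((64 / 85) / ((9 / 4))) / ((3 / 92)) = 23552 / 2295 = 10.26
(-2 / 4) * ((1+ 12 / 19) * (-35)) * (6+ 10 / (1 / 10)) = 57505 / 19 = 3026.58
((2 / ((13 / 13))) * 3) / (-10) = -3 / 5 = -0.60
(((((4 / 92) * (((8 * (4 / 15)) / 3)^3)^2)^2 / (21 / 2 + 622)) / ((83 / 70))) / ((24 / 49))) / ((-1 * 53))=-197726038040074256384 / 121787180217597230861572265625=-0.00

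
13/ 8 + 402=3229/ 8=403.62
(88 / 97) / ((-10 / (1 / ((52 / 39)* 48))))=-11 / 7760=-0.00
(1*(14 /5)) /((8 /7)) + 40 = 42.45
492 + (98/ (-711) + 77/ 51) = 5963387/ 12087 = 493.37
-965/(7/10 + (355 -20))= -9650/3357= -2.87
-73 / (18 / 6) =-73 / 3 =-24.33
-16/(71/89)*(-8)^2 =-91136/71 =-1283.61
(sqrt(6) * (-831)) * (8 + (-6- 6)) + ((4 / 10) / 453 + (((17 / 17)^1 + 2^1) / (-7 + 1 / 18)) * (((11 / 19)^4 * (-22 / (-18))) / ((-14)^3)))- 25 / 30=-2809328517447 / 3374857776500 + 3324 * sqrt(6)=8141.27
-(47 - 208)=161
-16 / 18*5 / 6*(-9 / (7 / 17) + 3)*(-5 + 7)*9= 251.43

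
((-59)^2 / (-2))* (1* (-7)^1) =24367 / 2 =12183.50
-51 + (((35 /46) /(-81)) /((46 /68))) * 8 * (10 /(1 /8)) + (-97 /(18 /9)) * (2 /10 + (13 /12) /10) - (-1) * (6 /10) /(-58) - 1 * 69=-143.85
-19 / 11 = -1.73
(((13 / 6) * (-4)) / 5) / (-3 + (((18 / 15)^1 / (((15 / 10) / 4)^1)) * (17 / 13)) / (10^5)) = 2112500 / 3656199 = 0.58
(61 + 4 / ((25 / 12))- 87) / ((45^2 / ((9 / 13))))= -602 / 73125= -0.01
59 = 59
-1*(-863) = 863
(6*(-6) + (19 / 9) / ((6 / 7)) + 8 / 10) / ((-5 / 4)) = 17678 / 675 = 26.19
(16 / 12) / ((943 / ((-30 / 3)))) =-40 / 2829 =-0.01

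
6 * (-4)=-24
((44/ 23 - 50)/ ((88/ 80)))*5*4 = -221200/ 253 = -874.31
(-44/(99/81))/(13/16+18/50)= -14400/469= -30.70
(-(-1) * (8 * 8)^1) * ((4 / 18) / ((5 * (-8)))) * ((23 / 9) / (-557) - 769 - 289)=84860432 / 225585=376.18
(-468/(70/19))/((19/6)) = -1404/35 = -40.11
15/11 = 1.36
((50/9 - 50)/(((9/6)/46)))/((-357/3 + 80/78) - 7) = 239200/21933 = 10.91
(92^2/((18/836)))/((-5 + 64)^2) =3537952/31329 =112.93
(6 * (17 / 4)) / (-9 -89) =-51 / 196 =-0.26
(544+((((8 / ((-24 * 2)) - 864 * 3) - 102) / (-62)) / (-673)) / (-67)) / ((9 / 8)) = 18249983306 / 37741167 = 483.56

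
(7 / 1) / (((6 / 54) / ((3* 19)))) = 3591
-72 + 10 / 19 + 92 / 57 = -3982 / 57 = -69.86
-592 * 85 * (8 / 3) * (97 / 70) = -3904832 / 21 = -185944.38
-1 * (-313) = 313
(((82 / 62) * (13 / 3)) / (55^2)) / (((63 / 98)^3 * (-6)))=-731276 / 615257775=-0.00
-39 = -39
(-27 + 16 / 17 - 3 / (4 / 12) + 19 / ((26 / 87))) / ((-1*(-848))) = 12605 / 374816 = 0.03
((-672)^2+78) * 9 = 4064958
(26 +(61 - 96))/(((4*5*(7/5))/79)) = -711/28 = -25.39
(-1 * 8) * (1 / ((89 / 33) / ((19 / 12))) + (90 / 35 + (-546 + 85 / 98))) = 18908394 / 4361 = 4335.79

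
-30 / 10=-3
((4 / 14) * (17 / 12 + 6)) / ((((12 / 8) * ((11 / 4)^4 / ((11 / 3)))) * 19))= 0.00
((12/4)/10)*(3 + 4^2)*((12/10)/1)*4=684/25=27.36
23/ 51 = 0.45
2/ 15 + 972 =14582/ 15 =972.13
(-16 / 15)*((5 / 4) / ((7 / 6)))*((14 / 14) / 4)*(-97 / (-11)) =-194 / 77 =-2.52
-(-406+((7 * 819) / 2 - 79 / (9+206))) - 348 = -1207497 / 430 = -2808.13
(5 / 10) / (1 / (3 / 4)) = 3 / 8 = 0.38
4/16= 1/4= 0.25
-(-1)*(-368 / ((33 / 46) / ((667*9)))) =-33872928 / 11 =-3079357.09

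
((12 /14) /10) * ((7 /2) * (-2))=-3 /5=-0.60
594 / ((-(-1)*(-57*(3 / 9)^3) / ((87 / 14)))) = -232551 / 133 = -1748.50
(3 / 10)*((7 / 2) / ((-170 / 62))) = -651 / 1700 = -0.38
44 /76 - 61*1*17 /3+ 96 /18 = -19366 /57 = -339.75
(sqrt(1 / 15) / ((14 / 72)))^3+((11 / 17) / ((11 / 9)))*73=5184*sqrt(15) / 8575+657 / 17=40.99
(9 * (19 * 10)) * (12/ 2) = 10260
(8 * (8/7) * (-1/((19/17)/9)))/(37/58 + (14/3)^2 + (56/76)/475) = -2427926400/739261831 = -3.28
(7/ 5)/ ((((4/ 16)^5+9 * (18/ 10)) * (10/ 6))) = 21504/ 414745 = 0.05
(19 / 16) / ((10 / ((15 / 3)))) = 19 / 32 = 0.59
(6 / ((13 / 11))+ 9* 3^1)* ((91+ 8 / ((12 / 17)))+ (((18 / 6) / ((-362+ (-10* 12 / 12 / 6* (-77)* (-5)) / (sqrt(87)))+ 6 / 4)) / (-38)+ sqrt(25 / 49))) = 3305.46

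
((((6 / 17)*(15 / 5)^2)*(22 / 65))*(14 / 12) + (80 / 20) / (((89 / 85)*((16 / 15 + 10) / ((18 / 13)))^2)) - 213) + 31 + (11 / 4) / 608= -3870158780749249 / 21419799057280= -180.68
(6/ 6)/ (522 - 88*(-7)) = 1/ 1138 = 0.00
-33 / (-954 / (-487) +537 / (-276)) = -1478532 / 595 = -2484.93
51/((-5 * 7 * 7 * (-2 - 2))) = 51/980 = 0.05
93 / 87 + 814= 23637 / 29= 815.07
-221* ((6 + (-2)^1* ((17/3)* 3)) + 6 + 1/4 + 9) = 11271/4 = 2817.75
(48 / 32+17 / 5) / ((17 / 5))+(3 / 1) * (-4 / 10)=0.24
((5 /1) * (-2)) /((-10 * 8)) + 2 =17 /8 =2.12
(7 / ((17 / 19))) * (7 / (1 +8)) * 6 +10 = 2372 / 51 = 46.51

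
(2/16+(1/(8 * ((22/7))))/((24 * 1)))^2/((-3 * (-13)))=286225/695844864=0.00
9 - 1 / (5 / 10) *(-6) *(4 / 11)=147 / 11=13.36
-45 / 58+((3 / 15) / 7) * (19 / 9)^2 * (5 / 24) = -295711 / 394632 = -0.75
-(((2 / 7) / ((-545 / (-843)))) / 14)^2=-710649 / 713157025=-0.00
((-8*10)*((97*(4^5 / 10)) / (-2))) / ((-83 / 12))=-4767744 / 83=-57442.70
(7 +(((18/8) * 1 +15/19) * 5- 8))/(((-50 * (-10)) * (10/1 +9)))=1079/722000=0.00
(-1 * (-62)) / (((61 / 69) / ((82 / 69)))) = 5084 / 61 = 83.34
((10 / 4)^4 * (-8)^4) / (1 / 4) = 640000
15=15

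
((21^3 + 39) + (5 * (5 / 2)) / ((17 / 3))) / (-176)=-316275 / 5984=-52.85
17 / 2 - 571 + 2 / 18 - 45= -607.39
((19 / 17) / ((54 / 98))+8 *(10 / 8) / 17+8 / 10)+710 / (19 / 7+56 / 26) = 151753513 / 1016685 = 149.26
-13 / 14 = -0.93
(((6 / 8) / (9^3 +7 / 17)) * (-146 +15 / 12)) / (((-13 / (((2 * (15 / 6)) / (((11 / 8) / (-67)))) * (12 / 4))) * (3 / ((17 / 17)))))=-1978443 / 709280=-2.79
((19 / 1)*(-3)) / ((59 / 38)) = -2166 / 59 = -36.71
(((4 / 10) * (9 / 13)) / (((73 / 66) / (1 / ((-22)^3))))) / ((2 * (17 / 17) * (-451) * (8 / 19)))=513 / 8286060640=0.00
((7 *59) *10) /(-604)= -2065 /302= -6.84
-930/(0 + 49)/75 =-62/245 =-0.25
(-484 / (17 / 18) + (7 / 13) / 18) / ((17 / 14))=-14269423 / 33813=-422.01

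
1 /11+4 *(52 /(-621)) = -1667 /6831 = -0.24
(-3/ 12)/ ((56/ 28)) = -1/ 8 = -0.12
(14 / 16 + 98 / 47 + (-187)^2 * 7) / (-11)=-92039521 / 4136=-22253.27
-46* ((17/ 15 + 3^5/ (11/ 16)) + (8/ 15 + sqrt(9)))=-543628/ 33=-16473.58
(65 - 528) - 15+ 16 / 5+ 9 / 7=-16573 / 35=-473.51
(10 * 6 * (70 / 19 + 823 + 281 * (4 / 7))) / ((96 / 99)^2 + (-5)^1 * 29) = -8579468700 / 20865173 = -411.19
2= 2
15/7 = 2.14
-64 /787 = -0.08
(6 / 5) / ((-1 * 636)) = -1 / 530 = -0.00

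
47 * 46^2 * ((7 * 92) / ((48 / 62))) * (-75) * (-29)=179932287850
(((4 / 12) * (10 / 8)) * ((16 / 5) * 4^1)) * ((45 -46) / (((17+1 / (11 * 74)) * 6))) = -6512 / 124551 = -0.05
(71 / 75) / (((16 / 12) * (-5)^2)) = 0.03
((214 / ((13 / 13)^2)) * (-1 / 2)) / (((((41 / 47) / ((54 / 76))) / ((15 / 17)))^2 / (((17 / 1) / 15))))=-2584629405 / 41265188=-62.63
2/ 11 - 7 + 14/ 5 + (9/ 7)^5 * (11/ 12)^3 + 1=-18458233/ 59160640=-0.31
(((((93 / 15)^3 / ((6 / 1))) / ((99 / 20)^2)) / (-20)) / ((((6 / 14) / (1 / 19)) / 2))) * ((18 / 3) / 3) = -1668296 / 41899275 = -0.04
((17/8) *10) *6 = 127.50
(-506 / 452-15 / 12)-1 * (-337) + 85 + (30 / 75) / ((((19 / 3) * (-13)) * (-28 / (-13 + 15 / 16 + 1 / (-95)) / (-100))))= 12468116435 / 29697304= 419.84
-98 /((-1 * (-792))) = -49 /396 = -0.12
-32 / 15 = -2.13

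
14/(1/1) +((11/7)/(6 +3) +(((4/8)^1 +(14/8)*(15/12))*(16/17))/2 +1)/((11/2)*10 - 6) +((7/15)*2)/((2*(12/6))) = 14.28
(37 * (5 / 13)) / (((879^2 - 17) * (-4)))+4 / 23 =160701537 / 924058304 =0.17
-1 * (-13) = 13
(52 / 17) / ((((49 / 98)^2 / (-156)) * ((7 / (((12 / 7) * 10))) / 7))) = -3893760 / 119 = -32720.67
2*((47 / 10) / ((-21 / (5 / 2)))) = -47 / 42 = -1.12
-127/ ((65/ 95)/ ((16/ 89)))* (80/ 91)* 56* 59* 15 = -21867571200/ 15041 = -1453864.18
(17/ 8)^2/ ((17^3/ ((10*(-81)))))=-405/ 544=-0.74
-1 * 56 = -56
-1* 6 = -6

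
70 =70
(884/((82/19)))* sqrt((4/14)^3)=16796* sqrt(14)/2009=31.28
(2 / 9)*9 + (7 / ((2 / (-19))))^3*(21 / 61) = -49404401 / 488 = -101238.53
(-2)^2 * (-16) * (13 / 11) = -832 / 11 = -75.64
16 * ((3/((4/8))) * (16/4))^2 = 9216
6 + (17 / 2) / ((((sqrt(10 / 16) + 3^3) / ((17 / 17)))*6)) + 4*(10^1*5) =1200668 / 5827 - 17*sqrt(10) / 34962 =206.05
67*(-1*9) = -603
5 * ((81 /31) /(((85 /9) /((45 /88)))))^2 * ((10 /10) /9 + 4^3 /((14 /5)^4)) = 595503555345 /5163910835776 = 0.12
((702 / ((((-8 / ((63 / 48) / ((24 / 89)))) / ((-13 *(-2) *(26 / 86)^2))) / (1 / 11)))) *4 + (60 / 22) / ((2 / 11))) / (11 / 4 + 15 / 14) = -3226293987 / 34820368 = -92.66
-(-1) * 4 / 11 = 4 / 11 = 0.36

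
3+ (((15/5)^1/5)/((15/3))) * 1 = 78/25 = 3.12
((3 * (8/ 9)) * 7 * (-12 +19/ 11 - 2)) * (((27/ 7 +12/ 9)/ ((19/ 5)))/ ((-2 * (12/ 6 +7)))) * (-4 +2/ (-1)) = -21800/ 209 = -104.31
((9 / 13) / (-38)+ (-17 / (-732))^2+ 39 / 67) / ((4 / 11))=55053067487 / 35469405504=1.55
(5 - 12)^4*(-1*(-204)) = 489804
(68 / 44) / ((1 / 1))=17 / 11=1.55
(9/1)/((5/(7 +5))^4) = 298.60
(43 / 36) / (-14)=-0.09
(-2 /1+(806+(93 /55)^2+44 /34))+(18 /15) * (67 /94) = 1955353586 /2416975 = 809.01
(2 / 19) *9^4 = 13122 / 19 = 690.63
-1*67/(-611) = 67/611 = 0.11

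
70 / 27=2.59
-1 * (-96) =96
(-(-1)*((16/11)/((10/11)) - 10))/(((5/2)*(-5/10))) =168/25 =6.72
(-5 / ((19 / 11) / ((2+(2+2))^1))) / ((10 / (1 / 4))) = -33 / 76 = -0.43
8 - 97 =-89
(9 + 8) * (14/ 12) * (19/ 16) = 2261/ 96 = 23.55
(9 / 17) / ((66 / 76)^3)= 54872 / 67881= 0.81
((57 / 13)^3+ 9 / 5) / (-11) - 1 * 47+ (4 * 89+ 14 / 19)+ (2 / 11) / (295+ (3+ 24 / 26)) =122434850634 / 405533245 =301.91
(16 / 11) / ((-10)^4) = 1 / 6875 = 0.00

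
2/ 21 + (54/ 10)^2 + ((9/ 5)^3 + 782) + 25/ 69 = 49353517/ 60375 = 817.45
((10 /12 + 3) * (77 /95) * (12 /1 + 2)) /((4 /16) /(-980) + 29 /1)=9719248 /6479703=1.50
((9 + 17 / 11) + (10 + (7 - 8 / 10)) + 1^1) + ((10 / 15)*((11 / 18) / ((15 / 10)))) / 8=495029 / 17820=27.78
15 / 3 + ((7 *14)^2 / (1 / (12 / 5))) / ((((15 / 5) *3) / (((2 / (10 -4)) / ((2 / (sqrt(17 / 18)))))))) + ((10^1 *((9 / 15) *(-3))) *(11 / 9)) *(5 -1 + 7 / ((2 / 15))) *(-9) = 9604 *sqrt(34) / 135 + 11192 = 11606.82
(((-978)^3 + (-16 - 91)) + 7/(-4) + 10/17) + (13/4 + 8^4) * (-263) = -31841665139/34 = -936519562.91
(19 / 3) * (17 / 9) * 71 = 22933 / 27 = 849.37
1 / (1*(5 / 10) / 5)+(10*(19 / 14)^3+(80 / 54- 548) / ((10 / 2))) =-13763207 / 185220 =-74.31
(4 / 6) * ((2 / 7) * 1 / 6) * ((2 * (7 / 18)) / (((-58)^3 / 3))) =-1 / 2634012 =-0.00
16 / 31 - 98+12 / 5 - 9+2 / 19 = -306217 / 2945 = -103.98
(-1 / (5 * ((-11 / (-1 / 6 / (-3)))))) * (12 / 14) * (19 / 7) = 19 / 8085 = 0.00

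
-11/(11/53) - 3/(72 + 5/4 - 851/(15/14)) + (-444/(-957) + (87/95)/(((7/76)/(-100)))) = -101124478393/96601813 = -1046.82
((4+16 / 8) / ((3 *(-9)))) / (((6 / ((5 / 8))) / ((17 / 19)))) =-85 / 4104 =-0.02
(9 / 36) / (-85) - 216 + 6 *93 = 342.00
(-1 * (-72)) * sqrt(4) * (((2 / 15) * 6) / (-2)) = -288 / 5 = -57.60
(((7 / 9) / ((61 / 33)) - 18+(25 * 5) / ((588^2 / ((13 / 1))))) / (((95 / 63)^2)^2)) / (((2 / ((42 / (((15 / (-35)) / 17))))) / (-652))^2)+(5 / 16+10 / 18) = -37754607555170409158749 / 37655910000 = -1002621037578.71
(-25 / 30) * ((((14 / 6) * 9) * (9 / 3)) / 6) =-35 / 4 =-8.75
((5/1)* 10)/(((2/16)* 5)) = 80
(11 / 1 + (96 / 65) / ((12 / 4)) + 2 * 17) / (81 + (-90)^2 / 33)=32527 / 233415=0.14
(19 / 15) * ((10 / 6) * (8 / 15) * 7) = 1064 / 135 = 7.88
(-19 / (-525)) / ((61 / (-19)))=-361 / 32025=-0.01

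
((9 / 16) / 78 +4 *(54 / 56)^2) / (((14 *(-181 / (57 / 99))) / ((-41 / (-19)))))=-1038161 / 568183616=-0.00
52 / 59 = 0.88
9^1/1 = 9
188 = 188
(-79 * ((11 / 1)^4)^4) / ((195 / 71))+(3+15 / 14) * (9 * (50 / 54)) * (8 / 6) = -1804124243633433695593 / 1365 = -1321702742588596113.99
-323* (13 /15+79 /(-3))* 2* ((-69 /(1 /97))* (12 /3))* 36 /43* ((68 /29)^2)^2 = -1695093248543735808 /152065415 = -11147131966.49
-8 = -8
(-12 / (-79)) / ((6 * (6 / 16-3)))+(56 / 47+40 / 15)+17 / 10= 4326341 / 779730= 5.55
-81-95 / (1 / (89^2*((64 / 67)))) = -48165107 / 67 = -718882.19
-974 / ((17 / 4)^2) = -15584 / 289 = -53.92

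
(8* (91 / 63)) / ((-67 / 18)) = -208 / 67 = -3.10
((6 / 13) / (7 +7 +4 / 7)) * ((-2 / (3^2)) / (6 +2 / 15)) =-35 / 30498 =-0.00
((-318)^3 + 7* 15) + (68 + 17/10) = -321572573/10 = -32157257.30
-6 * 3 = -18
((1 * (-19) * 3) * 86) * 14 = -68628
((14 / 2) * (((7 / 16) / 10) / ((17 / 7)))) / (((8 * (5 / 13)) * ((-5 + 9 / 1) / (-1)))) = -0.01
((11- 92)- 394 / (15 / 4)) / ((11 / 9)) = -8373 / 55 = -152.24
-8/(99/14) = -112/99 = -1.13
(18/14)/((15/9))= 0.77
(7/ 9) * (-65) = -455/ 9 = -50.56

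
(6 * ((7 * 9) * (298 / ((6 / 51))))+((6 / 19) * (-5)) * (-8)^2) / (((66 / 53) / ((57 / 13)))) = 482037279 / 143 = 3370890.06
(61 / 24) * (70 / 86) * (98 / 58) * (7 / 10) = 146461 / 59856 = 2.45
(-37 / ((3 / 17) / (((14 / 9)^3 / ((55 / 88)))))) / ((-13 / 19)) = 262348352 / 142155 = 1845.51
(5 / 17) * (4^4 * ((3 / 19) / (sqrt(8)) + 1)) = 960 * sqrt(2) / 323 + 1280 / 17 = 79.50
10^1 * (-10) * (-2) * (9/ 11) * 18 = 32400/ 11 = 2945.45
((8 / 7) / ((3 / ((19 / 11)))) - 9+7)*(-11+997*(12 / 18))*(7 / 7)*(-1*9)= 607910 / 77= 7894.94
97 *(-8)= -776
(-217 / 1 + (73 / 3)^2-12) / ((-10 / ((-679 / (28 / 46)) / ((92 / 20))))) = 79249 / 9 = 8805.44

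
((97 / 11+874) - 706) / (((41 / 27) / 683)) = 35867745 / 451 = 79529.37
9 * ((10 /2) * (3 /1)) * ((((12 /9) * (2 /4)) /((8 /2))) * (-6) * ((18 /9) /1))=-270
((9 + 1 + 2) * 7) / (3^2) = 28 / 3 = 9.33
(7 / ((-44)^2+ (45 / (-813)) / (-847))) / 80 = 1606759 / 35550691760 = 0.00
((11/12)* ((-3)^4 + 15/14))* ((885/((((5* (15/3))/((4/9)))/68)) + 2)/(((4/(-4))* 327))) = -33868307/137340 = -246.60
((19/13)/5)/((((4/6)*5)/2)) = 57/325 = 0.18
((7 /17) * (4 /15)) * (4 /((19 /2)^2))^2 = 7168 /33231855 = 0.00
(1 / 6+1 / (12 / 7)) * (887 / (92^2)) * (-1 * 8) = -2661 / 4232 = -0.63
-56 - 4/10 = -282/5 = -56.40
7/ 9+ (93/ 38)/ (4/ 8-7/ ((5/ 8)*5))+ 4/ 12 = -1465/ 4959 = -0.30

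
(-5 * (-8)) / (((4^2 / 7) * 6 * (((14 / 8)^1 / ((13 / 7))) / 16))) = 1040 / 21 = 49.52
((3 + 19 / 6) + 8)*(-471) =-13345 / 2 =-6672.50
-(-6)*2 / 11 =12 / 11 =1.09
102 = 102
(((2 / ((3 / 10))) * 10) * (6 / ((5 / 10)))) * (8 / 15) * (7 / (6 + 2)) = 1120 / 3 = 373.33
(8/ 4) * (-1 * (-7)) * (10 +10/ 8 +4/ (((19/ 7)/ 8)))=12257/ 38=322.55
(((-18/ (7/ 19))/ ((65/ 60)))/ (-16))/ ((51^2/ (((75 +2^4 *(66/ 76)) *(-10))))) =-25335/ 26299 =-0.96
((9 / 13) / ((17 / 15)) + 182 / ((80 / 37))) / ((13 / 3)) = 2248521 / 114920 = 19.57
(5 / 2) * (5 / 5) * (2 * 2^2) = 20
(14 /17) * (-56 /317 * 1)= -784 /5389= -0.15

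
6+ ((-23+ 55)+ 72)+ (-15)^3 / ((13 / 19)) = -62695 / 13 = -4822.69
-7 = -7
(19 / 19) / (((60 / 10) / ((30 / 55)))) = 1 / 11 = 0.09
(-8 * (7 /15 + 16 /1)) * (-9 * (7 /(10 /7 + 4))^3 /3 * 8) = 12235496 /1805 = 6778.67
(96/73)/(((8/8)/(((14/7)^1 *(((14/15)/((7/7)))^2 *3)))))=12544/1825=6.87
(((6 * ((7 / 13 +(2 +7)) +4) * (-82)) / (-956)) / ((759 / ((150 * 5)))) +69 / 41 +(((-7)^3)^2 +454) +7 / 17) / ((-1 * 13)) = -5882958919711 / 647508121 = -9085.54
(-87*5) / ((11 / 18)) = -7830 / 11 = -711.82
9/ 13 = 0.69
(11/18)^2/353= 0.00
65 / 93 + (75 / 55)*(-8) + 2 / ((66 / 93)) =-7562 / 1023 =-7.39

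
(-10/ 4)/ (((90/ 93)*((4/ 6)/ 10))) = -155/ 4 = -38.75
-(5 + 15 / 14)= -85 / 14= -6.07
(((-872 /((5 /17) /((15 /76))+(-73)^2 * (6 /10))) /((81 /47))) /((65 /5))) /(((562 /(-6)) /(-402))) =-466807760 /8939442603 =-0.05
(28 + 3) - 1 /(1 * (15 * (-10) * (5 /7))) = 23257 /750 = 31.01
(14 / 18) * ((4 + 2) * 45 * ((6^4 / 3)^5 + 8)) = 3159643096352400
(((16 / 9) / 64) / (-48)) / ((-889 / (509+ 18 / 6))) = 8 / 24003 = 0.00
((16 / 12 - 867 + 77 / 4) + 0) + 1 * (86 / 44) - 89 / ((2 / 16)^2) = -863341 / 132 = -6540.46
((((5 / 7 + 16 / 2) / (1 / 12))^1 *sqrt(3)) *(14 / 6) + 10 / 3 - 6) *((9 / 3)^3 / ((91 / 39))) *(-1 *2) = 432 / 7 - 39528 *sqrt(3) / 7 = -9718.93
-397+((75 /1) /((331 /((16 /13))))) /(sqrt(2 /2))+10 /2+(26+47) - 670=-4254467 /4303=-988.72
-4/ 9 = -0.44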